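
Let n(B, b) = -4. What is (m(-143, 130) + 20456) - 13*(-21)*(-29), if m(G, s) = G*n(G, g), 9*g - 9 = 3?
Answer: 13111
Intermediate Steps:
g = 4/3 (g = 1 + (1/9)*3 = 1 + 1/3 = 4/3 ≈ 1.3333)
m(G, s) = -4*G (m(G, s) = G*(-4) = -4*G)
(m(-143, 130) + 20456) - 13*(-21)*(-29) = (-4*(-143) + 20456) - 13*(-21)*(-29) = (572 + 20456) + 273*(-29) = 21028 - 7917 = 13111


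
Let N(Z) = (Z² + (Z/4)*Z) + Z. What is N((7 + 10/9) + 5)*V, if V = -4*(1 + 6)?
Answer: -517076/81 ≈ -6383.7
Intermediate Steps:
V = -28 (V = -4*7 = -28)
N(Z) = Z + 5*Z²/4 (N(Z) = (Z² + (Z*(¼))*Z) + Z = (Z² + (Z/4)*Z) + Z = (Z² + Z²/4) + Z = 5*Z²/4 + Z = Z + 5*Z²/4)
N((7 + 10/9) + 5)*V = (((7 + 10/9) + 5)*(4 + 5*((7 + 10/9) + 5))/4)*(-28) = ((73/9 + 5)*(4 + 5*(73/9 + 5))/4)*(-28) = ((¼)*(118/9)*(4 + 5*(118/9)))*(-28) = ((¼)*(118/9)*(4 + 590/9))*(-28) = ((¼)*(118/9)*(626/9))*(-28) = (18467/81)*(-28) = -517076/81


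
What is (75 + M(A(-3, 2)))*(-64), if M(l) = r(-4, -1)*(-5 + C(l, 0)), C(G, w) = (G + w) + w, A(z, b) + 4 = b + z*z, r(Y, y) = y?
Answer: -4672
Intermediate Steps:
A(z, b) = -4 + b + z**2 (A(z, b) = -4 + (b + z*z) = -4 + (b + z**2) = -4 + b + z**2)
C(G, w) = G + 2*w
M(l) = 5 - l (M(l) = -(-5 + (l + 2*0)) = -(-5 + (l + 0)) = -(-5 + l) = 5 - l)
(75 + M(A(-3, 2)))*(-64) = (75 + (5 - (-4 + 2 + (-3)**2)))*(-64) = (75 + (5 - (-4 + 2 + 9)))*(-64) = (75 + (5 - 1*7))*(-64) = (75 + (5 - 7))*(-64) = (75 - 2)*(-64) = 73*(-64) = -4672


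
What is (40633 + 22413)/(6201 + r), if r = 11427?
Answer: 31523/8814 ≈ 3.5765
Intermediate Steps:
(40633 + 22413)/(6201 + r) = (40633 + 22413)/(6201 + 11427) = 63046/17628 = 63046*(1/17628) = 31523/8814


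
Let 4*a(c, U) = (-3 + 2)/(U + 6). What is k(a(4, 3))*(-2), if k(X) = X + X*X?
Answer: 35/648 ≈ 0.054012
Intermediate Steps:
a(c, U) = -1/(4*(6 + U)) (a(c, U) = ((-3 + 2)/(U + 6))/4 = (-1/(6 + U))/4 = -1/(4*(6 + U)))
k(X) = X + X**2
k(a(4, 3))*(-2) = ((-1/(24 + 4*3))*(1 - 1/(24 + 4*3)))*(-2) = ((-1/(24 + 12))*(1 - 1/(24 + 12)))*(-2) = ((-1/36)*(1 - 1/36))*(-2) = ((-1*1/36)*(1 - 1*1/36))*(-2) = -(1 - 1/36)/36*(-2) = -1/36*35/36*(-2) = -35/1296*(-2) = 35/648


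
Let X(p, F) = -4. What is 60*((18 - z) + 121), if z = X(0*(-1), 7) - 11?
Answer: 9240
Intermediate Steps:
z = -15 (z = -4 - 11 = -15)
60*((18 - z) + 121) = 60*((18 - 1*(-15)) + 121) = 60*((18 + 15) + 121) = 60*(33 + 121) = 60*154 = 9240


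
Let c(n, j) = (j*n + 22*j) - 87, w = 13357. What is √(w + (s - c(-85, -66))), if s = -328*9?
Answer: √6334 ≈ 79.586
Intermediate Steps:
s = -2952
c(n, j) = -87 + 22*j + j*n (c(n, j) = (22*j + j*n) - 87 = -87 + 22*j + j*n)
√(w + (s - c(-85, -66))) = √(13357 + (-2952 - (-87 + 22*(-66) - 66*(-85)))) = √(13357 + (-2952 - (-87 - 1452 + 5610))) = √(13357 + (-2952 - 1*4071)) = √(13357 + (-2952 - 4071)) = √(13357 - 7023) = √6334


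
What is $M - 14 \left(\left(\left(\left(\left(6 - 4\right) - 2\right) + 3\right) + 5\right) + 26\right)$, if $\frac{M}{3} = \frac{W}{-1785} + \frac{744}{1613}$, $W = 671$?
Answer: $- \frac{456588143}{959735} \approx -475.74$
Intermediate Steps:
$M = \frac{245717}{959735}$ ($M = 3 \left(\frac{671}{-1785} + \frac{744}{1613}\right) = 3 \left(671 \left(- \frac{1}{1785}\right) + 744 \cdot \frac{1}{1613}\right) = 3 \left(- \frac{671}{1785} + \frac{744}{1613}\right) = 3 \cdot \frac{245717}{2879205} = \frac{245717}{959735} \approx 0.25603$)
$M - 14 \left(\left(\left(\left(\left(6 - 4\right) - 2\right) + 3\right) + 5\right) + 26\right) = \frac{245717}{959735} - 14 \left(\left(\left(\left(\left(6 - 4\right) - 2\right) + 3\right) + 5\right) + 26\right) = \frac{245717}{959735} - 14 \left(\left(\left(\left(2 - 2\right) + 3\right) + 5\right) + 26\right) = \frac{245717}{959735} - 14 \left(\left(\left(0 + 3\right) + 5\right) + 26\right) = \frac{245717}{959735} - 14 \left(\left(3 + 5\right) + 26\right) = \frac{245717}{959735} - 14 \left(8 + 26\right) = \frac{245717}{959735} - 476 = - \frac{456588143}{959735}$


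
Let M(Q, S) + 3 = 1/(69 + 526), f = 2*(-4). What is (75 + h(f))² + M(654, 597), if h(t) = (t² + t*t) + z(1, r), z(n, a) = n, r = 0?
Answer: 24759736/595 ≈ 41613.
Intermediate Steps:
f = -8
h(t) = 1 + 2*t² (h(t) = (t² + t*t) + 1 = (t² + t²) + 1 = 2*t² + 1 = 1 + 2*t²)
M(Q, S) = -1784/595 (M(Q, S) = -3 + 1/(69 + 526) = -3 + 1/595 = -1784/595)
(75 + h(f))² + M(654, 597) = (75 + (1 + 2*(-8)²))² - 1784/595 = (75 + (1 + 2*64))² - 1784/595 = (75 + (1 + 128))² - 1784/595 = (75 + 129)² - 1784/595 = 204² - 1784/595 = 41616 - 1784/595 = 24759736/595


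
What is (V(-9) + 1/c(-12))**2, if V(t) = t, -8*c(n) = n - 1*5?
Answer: 21025/289 ≈ 72.751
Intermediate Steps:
c(n) = 5/8 - n/8 (c(n) = -(n - 1*5)/8 = -(n - 5)/8 = -(-5 + n)/8 = 5/8 - n/8)
(V(-9) + 1/c(-12))**2 = (-9 + 1/(5/8 - 1/8*(-12)))**2 = (-9 + 1/(5/8 + 3/2))**2 = (-9 + 1/(17/8))**2 = (-9 + 8/17)**2 = (-145/17)**2 = 21025/289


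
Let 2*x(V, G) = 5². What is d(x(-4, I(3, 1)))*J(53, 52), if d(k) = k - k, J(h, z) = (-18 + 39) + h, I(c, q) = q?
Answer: 0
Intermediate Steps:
x(V, G) = 25/2 (x(V, G) = (½)*5² = (½)*25 = 25/2)
J(h, z) = 21 + h
d(k) = 0
d(x(-4, I(3, 1)))*J(53, 52) = 0*(21 + 53) = 0*74 = 0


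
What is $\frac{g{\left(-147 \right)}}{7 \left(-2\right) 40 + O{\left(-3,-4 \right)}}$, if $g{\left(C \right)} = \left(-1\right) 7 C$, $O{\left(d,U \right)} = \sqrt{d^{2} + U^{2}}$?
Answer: $- \frac{343}{185} \approx -1.8541$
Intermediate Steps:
$O{\left(d,U \right)} = \sqrt{U^{2} + d^{2}}$
$g{\left(C \right)} = - 7 C$
$\frac{g{\left(-147 \right)}}{7 \left(-2\right) 40 + O{\left(-3,-4 \right)}} = \frac{\left(-7\right) \left(-147\right)}{7 \left(-2\right) 40 + \sqrt{\left(-4\right)^{2} + \left(-3\right)^{2}}} = \frac{1029}{\left(-14\right) 40 + \sqrt{16 + 9}} = \frac{1029}{-560 + \sqrt{25}} = \frac{1029}{-560 + 5} = \frac{1029}{-555} = 1029 \left(- \frac{1}{555}\right) = - \frac{343}{185}$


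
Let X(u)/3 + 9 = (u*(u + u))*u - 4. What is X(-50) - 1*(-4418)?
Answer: -745621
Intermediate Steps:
X(u) = -39 + 6*u³ (X(u) = -27 + 3*((u*(u + u))*u - 4) = -27 + 3*((u*(2*u))*u - 4) = -27 + 3*((2*u²)*u - 4) = -27 + 3*(2*u³ - 4) = -27 + 3*(-4 + 2*u³) = -27 + (-12 + 6*u³) = -39 + 6*u³)
X(-50) - 1*(-4418) = (-39 + 6*(-50)³) - 1*(-4418) = (-39 + 6*(-125000)) + 4418 = (-39 - 750000) + 4418 = -750039 + 4418 = -745621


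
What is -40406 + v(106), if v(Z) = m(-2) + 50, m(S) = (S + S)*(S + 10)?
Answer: -40388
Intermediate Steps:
m(S) = 2*S*(10 + S) (m(S) = (2*S)*(10 + S) = 2*S*(10 + S))
v(Z) = 18 (v(Z) = 2*(-2)*(10 - 2) + 50 = 2*(-2)*8 + 50 = -32 + 50 = 18)
-40406 + v(106) = -40406 + 18 = -40388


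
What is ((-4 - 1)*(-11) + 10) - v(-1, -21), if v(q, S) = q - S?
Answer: 45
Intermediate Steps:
((-4 - 1)*(-11) + 10) - v(-1, -21) = ((-4 - 1)*(-11) + 10) - (-1 - 1*(-21)) = (-5*(-11) + 10) - (-1 + 21) = (55 + 10) - 1*20 = 65 - 20 = 45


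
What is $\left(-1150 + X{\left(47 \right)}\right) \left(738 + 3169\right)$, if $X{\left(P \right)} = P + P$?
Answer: $-4125792$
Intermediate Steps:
$X{\left(P \right)} = 2 P$
$\left(-1150 + X{\left(47 \right)}\right) \left(738 + 3169\right) = \left(-1150 + 2 \cdot 47\right) \left(738 + 3169\right) = \left(-1150 + 94\right) 3907 = \left(-1056\right) 3907 = -4125792$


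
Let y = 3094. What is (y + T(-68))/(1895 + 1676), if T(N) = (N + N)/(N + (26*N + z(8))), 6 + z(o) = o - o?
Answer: 2849642/3288891 ≈ 0.86644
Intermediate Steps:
z(o) = -6 (z(o) = -6 + (o - o) = -6 + 0 = -6)
T(N) = 2*N/(-6 + 27*N) (T(N) = (N + N)/(N + (26*N - 6)) = (2*N)/(N + (-6 + 26*N)) = (2*N)/(-6 + 27*N) = 2*N/(-6 + 27*N))
(y + T(-68))/(1895 + 1676) = (3094 + (⅔)*(-68)/(-2 + 9*(-68)))/(1895 + 1676) = (3094 + (⅔)*(-68)/(-2 - 612))/3571 = (3094 + (⅔)*(-68)/(-614))*(1/3571) = (3094 + (⅔)*(-68)*(-1/614))*(1/3571) = (3094 + 68/921)*(1/3571) = (2849642/921)*(1/3571) = 2849642/3288891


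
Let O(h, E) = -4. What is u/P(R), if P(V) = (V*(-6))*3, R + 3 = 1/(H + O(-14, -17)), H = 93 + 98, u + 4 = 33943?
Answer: 705177/1120 ≈ 629.62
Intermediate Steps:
u = 33939 (u = -4 + 33943 = 33939)
H = 191
R = -560/187 (R = -3 + 1/(191 - 4) = -3 + 1/187 = -560/187 ≈ -2.9947)
P(V) = -18*V (P(V) = -6*V*3 = -18*V)
u/P(R) = 33939/((-18*(-560/187))) = 33939/(10080/187) = 33939*(187/10080) = 705177/1120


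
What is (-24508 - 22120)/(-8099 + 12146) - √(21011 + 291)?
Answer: -46628/4047 - √21302 ≈ -157.47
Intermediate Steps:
(-24508 - 22120)/(-8099 + 12146) - √(21011 + 291) = -46628/4047 - √21302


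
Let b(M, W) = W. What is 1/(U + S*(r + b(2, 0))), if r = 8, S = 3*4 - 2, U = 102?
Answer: 1/182 ≈ 0.0054945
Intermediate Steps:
S = 10 (S = 12 - 2 = 10)
1/(U + S*(r + b(2, 0))) = 1/(102 + 10*(8 + 0)) = 1/(102 + 10*8) = 1/(102 + 80) = 1/182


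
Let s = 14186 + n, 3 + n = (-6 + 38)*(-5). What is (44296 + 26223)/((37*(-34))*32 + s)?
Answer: -70519/26233 ≈ -2.6882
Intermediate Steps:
n = -163 (n = -3 + (-6 + 38)*(-5) = -3 + 32*(-5) = -3 - 160 = -163)
s = 14023 (s = 14186 - 163 = 14023)
(44296 + 26223)/((37*(-34))*32 + s) = (44296 + 26223)/((37*(-34))*32 + 14023) = 70519/(-1258*32 + 14023) = 70519/(-40256 + 14023) = 70519/(-26233) = 70519*(-1/26233) = -70519/26233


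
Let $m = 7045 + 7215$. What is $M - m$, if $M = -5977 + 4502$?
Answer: $-15735$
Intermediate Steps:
$m = 14260$
$M = -1475$
$M - m = -1475 - 14260 = -15735$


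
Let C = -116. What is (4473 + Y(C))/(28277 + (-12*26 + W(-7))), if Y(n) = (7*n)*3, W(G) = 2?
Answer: 2037/27967 ≈ 0.072836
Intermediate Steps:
Y(n) = 21*n
(4473 + Y(C))/(28277 + (-12*26 + W(-7))) = (4473 + 21*(-116))/(28277 + (-12*26 + 2)) = (4473 - 2436)/(28277 + (-312 + 2)) = 2037/(28277 - 310) = 2037/27967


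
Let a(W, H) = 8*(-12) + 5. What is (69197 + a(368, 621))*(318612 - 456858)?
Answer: -9553628076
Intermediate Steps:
a(W, H) = -91 (a(W, H) = -96 + 5 = -91)
(69197 + a(368, 621))*(318612 - 456858) = (69197 - 91)*(318612 - 456858) = 69106*(-138246) = -9553628076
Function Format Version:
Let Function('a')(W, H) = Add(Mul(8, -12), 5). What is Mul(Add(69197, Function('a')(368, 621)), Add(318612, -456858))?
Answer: -9553628076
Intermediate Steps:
Function('a')(W, H) = -91 (Function('a')(W, H) = Add(-96, 5) = -91)
Mul(Add(69197, Function('a')(368, 621)), Add(318612, -456858)) = Mul(Add(69197, -91), Add(318612, -456858)) = Mul(69106, -138246) = -9553628076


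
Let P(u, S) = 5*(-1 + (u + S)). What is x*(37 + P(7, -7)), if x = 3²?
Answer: 288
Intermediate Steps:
P(u, S) = -5 + 5*S + 5*u (P(u, S) = 5*(-1 + (S + u)) = 5*(-1 + S + u) = -5 + 5*S + 5*u)
x = 9
x*(37 + P(7, -7)) = 9*(37 + (-5 + 5*(-7) + 5*7)) = 9*(37 + (-5 - 35 + 35)) = 9*(37 - 5) = 9*32 = 288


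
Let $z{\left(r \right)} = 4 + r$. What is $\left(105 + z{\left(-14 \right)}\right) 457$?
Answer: $43415$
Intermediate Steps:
$\left(105 + z{\left(-14 \right)}\right) 457 = \left(105 + \left(4 - 14\right)\right) 457 = \left(105 - 10\right) 457 = 95 \cdot 457 = 43415$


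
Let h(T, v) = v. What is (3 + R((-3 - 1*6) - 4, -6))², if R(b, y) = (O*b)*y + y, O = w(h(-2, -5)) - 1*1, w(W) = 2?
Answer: 5625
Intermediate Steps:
O = 1 (O = 2 - 1*1 = 2 - 1 = 1)
R(b, y) = y + b*y (R(b, y) = (1*b)*y + y = b*y + y = y + b*y)
(3 + R((-3 - 1*6) - 4, -6))² = (3 - 6*(1 + ((-3 - 1*6) - 4)))² = (3 - 6*(1 + ((-3 - 6) - 4)))² = (3 - 6*(1 + (-9 - 4)))² = (3 - 6*(1 - 13))² = (3 - 6*(-12))² = (3 + 72)² = 75² = 5625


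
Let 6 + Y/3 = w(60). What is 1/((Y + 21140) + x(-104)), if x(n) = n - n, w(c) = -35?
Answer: 1/21017 ≈ 4.7581e-5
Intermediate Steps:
x(n) = 0
Y = -123 (Y = -18 + 3*(-35) = -18 - 105 = -123)
1/((Y + 21140) + x(-104)) = 1/((-123 + 21140) + 0) = 1/(21017 + 0) = 1/21017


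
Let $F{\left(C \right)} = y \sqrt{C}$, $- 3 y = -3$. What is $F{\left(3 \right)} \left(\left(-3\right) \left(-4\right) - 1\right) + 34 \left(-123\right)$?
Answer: $-4182 + 11 \sqrt{3} \approx -4162.9$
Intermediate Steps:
$y = 1$ ($y = \left(- \frac{1}{3}\right) \left(-3\right) = 1$)
$F{\left(C \right)} = \sqrt{C}$ ($F{\left(C \right)} = 1 \sqrt{C} = \sqrt{C}$)
$F{\left(3 \right)} \left(\left(-3\right) \left(-4\right) - 1\right) + 34 \left(-123\right) = \sqrt{3} \left(\left(-3\right) \left(-4\right) - 1\right) + 34 \left(-123\right) = \sqrt{3} \left(12 - 1\right) - 4182 = \sqrt{3} \cdot 11 - 4182 = 11 \sqrt{3} - 4182 = -4182 + 11 \sqrt{3}$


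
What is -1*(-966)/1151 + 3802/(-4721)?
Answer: 184384/5433871 ≈ 0.033932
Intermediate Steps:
-1*(-966)/1151 + 3802/(-4721) = 966*(1/1151) + 3802*(-1/4721) = 966/1151 - 3802/4721 = 184384/5433871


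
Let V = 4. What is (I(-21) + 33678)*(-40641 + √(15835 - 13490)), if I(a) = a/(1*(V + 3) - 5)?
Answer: -2736561735/2 + 67335*√2345/2 ≈ -1.3667e+9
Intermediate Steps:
I(a) = a/2 (I(a) = a/(1*(4 + 3) - 5) = a/(1*7 - 5) = a/(7 - 5) = a/2)
(I(-21) + 33678)*(-40641 + √(15835 - 13490)) = ((½)*(-21) + 33678)*(-40641 + √(15835 - 13490)) = (-21/2 + 33678)*(-40641 + √2345) = 67335*(-40641 + √2345)/2 = -2736561735/2 + 67335*√2345/2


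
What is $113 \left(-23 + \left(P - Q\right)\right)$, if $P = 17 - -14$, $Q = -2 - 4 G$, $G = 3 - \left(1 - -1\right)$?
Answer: $1582$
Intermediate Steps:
$G = 1$ ($G = 3 - \left(1 + 1\right) = 3 - 2 = 1$)
$Q = -6$ ($Q = -2 - 4 = -6$)
$P = 31$ ($P = 17 + 14 = 31$)
$113 \left(-23 + \left(P - Q\right)\right) = 113 \left(-23 + \left(31 - -6\right)\right) = 113 \left(-23 + \left(31 + 6\right)\right) = 113 \left(-23 + 37\right) = 113 \cdot 14 = 1582$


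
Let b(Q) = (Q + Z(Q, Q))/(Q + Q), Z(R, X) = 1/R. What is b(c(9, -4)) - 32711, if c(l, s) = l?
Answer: -2649550/81 ≈ -32711.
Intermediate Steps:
b(Q) = (Q + 1/Q)/(2*Q) (b(Q) = (Q + 1/Q)/(Q + Q) = (Q + 1/Q)/((2*Q)) = (Q + 1/Q)*(1/(2*Q)) = (Q + 1/Q)/(2*Q))
b(c(9, -4)) - 32711 = (½)*(1 + 9²)/9² - 32711 = (½)*(1/81)*(1 + 81) - 32711 = (½)*(1/81)*82 - 32711 = 41/81 - 32711 = -2649550/81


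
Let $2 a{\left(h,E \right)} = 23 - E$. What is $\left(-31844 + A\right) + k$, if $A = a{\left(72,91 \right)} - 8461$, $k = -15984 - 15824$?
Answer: $-72147$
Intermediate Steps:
$a{\left(h,E \right)} = \frac{23}{2} - \frac{E}{2}$ ($a{\left(h,E \right)} = \frac{23 - E}{2} = \frac{23}{2} - \frac{E}{2}$)
$k = -31808$ ($k = -15984 - 15824 = -31808$)
$A = -8495$ ($A = \left(\frac{23}{2} - \frac{91}{2}\right) - 8461 = -34 - 8461 = -8495$)
$\left(-31844 + A\right) + k = \left(-31844 - 8495\right) - 31808 = -40339 - 31808 = -72147$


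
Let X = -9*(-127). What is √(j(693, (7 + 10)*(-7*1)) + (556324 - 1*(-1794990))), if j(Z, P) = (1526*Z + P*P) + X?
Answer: 2*√856034 ≈ 1850.4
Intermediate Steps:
X = 1143
j(Z, P) = 1143 + P² + 1526*Z (j(Z, P) = (1526*Z + P*P) + 1143 = (1526*Z + P²) + 1143 = (P² + 1526*Z) + 1143 = 1143 + P² + 1526*Z)
√(j(693, (7 + 10)*(-7*1)) + (556324 - 1*(-1794990))) = √((1143 + ((7 + 10)*(-7*1))² + 1526*693) + (556324 - 1*(-1794990))) = √((1143 + (17*(-7))² + 1057518) + (556324 + 1794990)) = √((1143 + (-119)² + 1057518) + 2351314) = √((1143 + 14161 + 1057518) + 2351314) = √(1072822 + 2351314) = √3424136 = 2*√856034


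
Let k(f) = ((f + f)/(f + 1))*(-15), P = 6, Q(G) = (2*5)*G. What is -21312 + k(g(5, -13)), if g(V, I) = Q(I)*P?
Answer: -16625448/779 ≈ -21342.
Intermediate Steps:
Q(G) = 10*G
g(V, I) = 60*I (g(V, I) = (10*I)*6 = 60*I)
k(f) = -30*f/(1 + f) (k(f) = ((2*f)/(1 + f))*(-15) = (2*f/(1 + f))*(-15) = -30*f/(1 + f))
-21312 + k(g(5, -13)) = -21312 - 30*60*(-13)/(1 + 60*(-13)) = -21312 - 30*(-780)/(1 - 780) = -21312 - 30*(-780)/(-779) = -21312 - 30*(-780)*(-1/779) = -21312 - 23400/779 = -16625448/779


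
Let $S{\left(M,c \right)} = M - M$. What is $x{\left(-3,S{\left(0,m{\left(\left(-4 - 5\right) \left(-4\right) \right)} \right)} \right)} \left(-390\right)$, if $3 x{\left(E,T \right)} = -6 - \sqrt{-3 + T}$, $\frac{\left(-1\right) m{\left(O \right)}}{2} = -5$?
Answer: $780 + 130 i \sqrt{3} \approx 780.0 + 225.17 i$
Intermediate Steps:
$m{\left(O \right)} = 10$ ($m{\left(O \right)} = \left(-2\right) \left(-5\right) = 10$)
$S{\left(M,c \right)} = 0$
$x{\left(E,T \right)} = -2 - \frac{\sqrt{-3 + T}}{3}$ ($x{\left(E,T \right)} = \frac{-6 - \sqrt{-3 + T}}{3} = -2 - \frac{\sqrt{-3 + T}}{3}$)
$x{\left(-3,S{\left(0,m{\left(\left(-4 - 5\right) \left(-4\right) \right)} \right)} \right)} \left(-390\right) = \left(-2 - \frac{\sqrt{-3 + 0}}{3}\right) \left(-390\right) = \left(-2 - \frac{\sqrt{-3}}{3}\right) \left(-390\right) = \left(-2 - \frac{i \sqrt{3}}{3}\right) \left(-390\right) = 780 + 130 i \sqrt{3}$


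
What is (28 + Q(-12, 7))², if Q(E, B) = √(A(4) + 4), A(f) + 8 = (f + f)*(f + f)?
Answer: 844 + 112*√15 ≈ 1277.8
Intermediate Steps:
A(f) = -8 + 4*f² (A(f) = -8 + (f + f)*(f + f) = -8 + (2*f)*(2*f) = -8 + 4*f²)
Q(E, B) = 2*√15 (Q(E, B) = √((-8 + 4*4²) + 4) = √((-8 + 4*16) + 4) = √((-8 + 64) + 4) = √(56 + 4) = √60 = 2*√15)
(28 + Q(-12, 7))² = (28 + 2*√15)²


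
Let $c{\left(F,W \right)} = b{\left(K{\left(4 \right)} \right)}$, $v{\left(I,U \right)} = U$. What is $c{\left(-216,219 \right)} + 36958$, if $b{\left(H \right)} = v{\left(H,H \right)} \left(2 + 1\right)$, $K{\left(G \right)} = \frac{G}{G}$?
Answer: $36961$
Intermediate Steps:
$K{\left(G \right)} = 1$
$b{\left(H \right)} = 3 H$ ($b{\left(H \right)} = H \left(2 + 1\right) = H 3 = 3 H$)
$c{\left(F,W \right)} = 3$ ($c{\left(F,W \right)} = 3 \cdot 1 = 3$)
$c{\left(-216,219 \right)} + 36958 = 3 + 36958 = 36961$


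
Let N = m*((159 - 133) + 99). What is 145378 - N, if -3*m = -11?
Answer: 434759/3 ≈ 1.4492e+5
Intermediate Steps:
m = 11/3 (m = -⅓*(-11) = 11/3 ≈ 3.6667)
N = 1375/3 (N = 11*((159 - 133) + 99)/3 = 11*(26 + 99)/3 = (11/3)*125 = 1375/3 ≈ 458.33)
145378 - N = 145378 - 1*1375/3 = 145378 - 1375/3 = 434759/3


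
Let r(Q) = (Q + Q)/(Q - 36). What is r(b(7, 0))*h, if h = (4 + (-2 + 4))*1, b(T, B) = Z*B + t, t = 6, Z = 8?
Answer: -12/5 ≈ -2.4000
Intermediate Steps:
b(T, B) = 6 + 8*B (b(T, B) = 8*B + 6 = 6 + 8*B)
h = 6 (h = (4 + 2)*1 = 6*1 = 6)
r(Q) = 2*Q/(-36 + Q) (r(Q) = (2*Q)/(-36 + Q) = 2*Q/(-36 + Q))
r(b(7, 0))*h = (2*(6 + 8*0)/(-36 + (6 + 8*0)))*6 = (2*(6 + 0)/(-36 + (6 + 0)))*6 = (2*6/(-36 + 6))*6 = (2*6/(-30))*6 = (2*6*(-1/30))*6 = -⅖*6 = -12/5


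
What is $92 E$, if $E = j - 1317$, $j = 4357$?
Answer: $279680$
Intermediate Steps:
$E = 3040$ ($E = 4357 - 1317 = 3040$)
$92 E = 92 \cdot 3040 = 279680$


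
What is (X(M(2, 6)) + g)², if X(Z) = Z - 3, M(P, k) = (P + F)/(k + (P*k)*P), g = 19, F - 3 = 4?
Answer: 26569/100 ≈ 265.69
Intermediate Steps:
F = 7 (F = 3 + 4 = 7)
M(P, k) = (7 + P)/(k + k*P²) (M(P, k) = (P + 7)/(k + (P*k)*P) = (7 + P)/(k + k*P²))
X(Z) = -3 + Z
(X(M(2, 6)) + g)² = ((-3 + (7 + 2)/(6*(1 + 2²))) + 19)² = ((-3 + (⅙)*9/(1 + 4)) + 19)² = ((-3 + (⅙)*9/5) + 19)² = ((-3 + (⅙)*(⅕)*9) + 19)² = ((-3 + 3/10) + 19)² = (-27/10 + 19)² = (163/10)² = 26569/100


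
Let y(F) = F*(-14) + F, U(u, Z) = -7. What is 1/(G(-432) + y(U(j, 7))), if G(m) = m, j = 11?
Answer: -1/341 ≈ -0.0029326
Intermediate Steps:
y(F) = -13*F (y(F) = -14*F + F = -13*F)
1/(G(-432) + y(U(j, 7))) = 1/(-432 - 13*(-7)) = 1/(-432 + 91) = 1/(-341) = -1/341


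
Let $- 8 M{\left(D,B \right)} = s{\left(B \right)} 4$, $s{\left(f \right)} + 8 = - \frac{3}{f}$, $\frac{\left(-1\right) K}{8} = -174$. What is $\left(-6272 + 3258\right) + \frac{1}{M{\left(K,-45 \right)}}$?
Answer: $- \frac{358636}{119} \approx -3013.7$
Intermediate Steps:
$K = 1392$ ($K = \left(-8\right) \left(-174\right) = 1392$)
$s{\left(f \right)} = -8 - \frac{3}{f}$
$M{\left(D,B \right)} = 4 + \frac{3}{2 B}$ ($M{\left(D,B \right)} = - \frac{\left(-8 - \frac{3}{B}\right) 4}{8} = - \frac{-32 - \frac{12}{B}}{8} = 4 + \frac{3}{2 B}$)
$\left(-6272 + 3258\right) + \frac{1}{M{\left(K,-45 \right)}} = \left(-6272 + 3258\right) + \frac{1}{4 + \frac{3}{2 \left(-45\right)}} = -3014 + \frac{1}{4 + \frac{3}{2} \left(- \frac{1}{45}\right)} = -3014 + \frac{1}{4 - \frac{1}{30}} = -3014 + \frac{1}{\frac{119}{30}} = -3014 + \frac{30}{119} = - \frac{358636}{119}$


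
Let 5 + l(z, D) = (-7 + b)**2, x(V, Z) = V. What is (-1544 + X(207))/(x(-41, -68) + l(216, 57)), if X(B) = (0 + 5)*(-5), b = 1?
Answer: 1569/10 ≈ 156.90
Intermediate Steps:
X(B) = -25 (X(B) = 5*(-5) = -25)
l(z, D) = 31 (l(z, D) = -5 + (-7 + 1)**2 = -5 + (-6)**2 = -5 + 36 = 31)
(-1544 + X(207))/(x(-41, -68) + l(216, 57)) = (-1544 - 25)/(-41 + 31) = -1569/(-10) = -1569*(-1/10) = 1569/10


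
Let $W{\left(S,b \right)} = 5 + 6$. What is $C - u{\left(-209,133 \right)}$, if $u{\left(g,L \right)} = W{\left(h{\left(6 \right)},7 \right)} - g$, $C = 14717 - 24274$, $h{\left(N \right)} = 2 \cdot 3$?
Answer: $-9777$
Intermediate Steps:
$h{\left(N \right)} = 6$
$C = -9557$ ($C = 14717 - 24274 = -9557$)
$W{\left(S,b \right)} = 11$
$u{\left(g,L \right)} = 11 - g$
$C - u{\left(-209,133 \right)} = -9557 - \left(11 - -209\right) = -9557 - \left(11 + 209\right) = -9557 - 220 = -9777$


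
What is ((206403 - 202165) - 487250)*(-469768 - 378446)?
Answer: 409697540568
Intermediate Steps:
((206403 - 202165) - 487250)*(-469768 - 378446) = (4238 - 487250)*(-848214) = -483012*(-848214) = 409697540568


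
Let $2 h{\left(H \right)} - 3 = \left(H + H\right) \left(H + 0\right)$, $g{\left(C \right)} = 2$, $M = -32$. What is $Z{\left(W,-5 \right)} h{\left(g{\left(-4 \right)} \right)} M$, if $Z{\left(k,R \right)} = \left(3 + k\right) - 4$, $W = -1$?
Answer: $352$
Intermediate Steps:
$h{\left(H \right)} = \frac{3}{2} + H^{2}$ ($h{\left(H \right)} = \frac{3}{2} + \frac{\left(H + H\right) \left(H + 0\right)}{2} = \frac{3}{2} + \frac{2 H H}{2} = \frac{3}{2} + \frac{2 H^{2}}{2} = \frac{3}{2} + H^{2}$)
$Z{\left(k,R \right)} = -1 + k$
$Z{\left(W,-5 \right)} h{\left(g{\left(-4 \right)} \right)} M = \left(-1 - 1\right) \left(\frac{3}{2} + 2^{2}\right) \left(-32\right) = - 2 \left(\frac{3}{2} + 4\right) \left(-32\right) = \left(-2\right) \frac{11}{2} \left(-32\right) = \left(-11\right) \left(-32\right) = 352$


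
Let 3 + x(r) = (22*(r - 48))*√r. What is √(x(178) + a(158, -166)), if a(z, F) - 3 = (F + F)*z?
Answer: 2*√(-13114 + 715*√178) ≈ 119.58*I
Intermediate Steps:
a(z, F) = 3 + 2*F*z (a(z, F) = 3 + (F + F)*z = 3 + (2*F)*z = 3 + 2*F*z)
x(r) = -3 + √r*(-1056 + 22*r) (x(r) = -3 + (22*(r - 48))*√r = -3 + (22*(-48 + r))*√r = -3 + (-1056 + 22*r)*√r = -3 + √r*(-1056 + 22*r))
√(x(178) + a(158, -166)) = √((-3 - 1056*√178 + 22*178^(3/2)) + (3 + 2*(-166)*158)) = √((-3 - 1056*√178 + 22*(178*√178)) + (3 - 52456)) = √((-3 - 1056*√178 + 3916*√178) - 52453) = √((-3 + 2860*√178) - 52453) = √(-52456 + 2860*√178)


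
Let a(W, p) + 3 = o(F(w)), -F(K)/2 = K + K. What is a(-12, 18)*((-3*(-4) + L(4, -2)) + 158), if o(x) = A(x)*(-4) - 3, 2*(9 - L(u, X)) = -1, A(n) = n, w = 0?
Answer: -1077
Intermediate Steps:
L(u, X) = 19/2 (L(u, X) = 9 - 1/2*(-1) = 9 + 1/2 = 19/2)
F(K) = -4*K (F(K) = -2*(K + K) = -4*K)
o(x) = -3 - 4*x (o(x) = x*(-4) - 3 = -4*x - 3 = -3 - 4*x)
a(W, p) = -6 (a(W, p) = -3 + (-3 - (-16)*0) = -3 + (-3 - 4*0) = -3 + (-3 + 0) = -3 - 3 = -6)
a(-12, 18)*((-3*(-4) + L(4, -2)) + 158) = -6*((-3*(-4) + 19/2) + 158) = -6*((12 + 19/2) + 158) = -6*(43/2 + 158) = -6*359/2 = -1077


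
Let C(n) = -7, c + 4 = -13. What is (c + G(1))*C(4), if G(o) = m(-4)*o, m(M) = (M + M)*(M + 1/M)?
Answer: -119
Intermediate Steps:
c = -17 (c = -4 - 13 = -17)
m(M) = 2*M*(M + 1/M) (m(M) = (2*M)*(M + 1/M) = 2*M*(M + 1/M))
G(o) = 34*o (G(o) = (2 + 2*(-4)**2)*o = (2 + 2*16)*o = (2 + 32)*o = 34*o)
(c + G(1))*C(4) = (-17 + 34*1)*(-7) = (-17 + 34)*(-7) = 17*(-7) = -119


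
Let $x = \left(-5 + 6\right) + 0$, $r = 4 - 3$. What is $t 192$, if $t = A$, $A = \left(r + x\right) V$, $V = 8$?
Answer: $3072$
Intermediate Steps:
$r = 1$ ($r = 4 - 3 = 1$)
$x = 1$ ($x = 1 + 0 = 1$)
$A = 16$ ($A = \left(1 + 1\right) 8 = 2 \cdot 8 = 16$)
$t = 16$
$t 192 = 16 \cdot 192 = 3072$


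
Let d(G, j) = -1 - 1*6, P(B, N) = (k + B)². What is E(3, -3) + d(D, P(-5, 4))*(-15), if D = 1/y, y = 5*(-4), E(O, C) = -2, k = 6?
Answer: 103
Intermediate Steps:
y = -20
D = -1/20 (D = 1/(-20) = -1/20 ≈ -0.050000)
P(B, N) = (6 + B)²
d(G, j) = -7 (d(G, j) = -1 - 6 = -7)
E(3, -3) + d(D, P(-5, 4))*(-15) = -2 - 7*(-15) = -2 + 105 = 103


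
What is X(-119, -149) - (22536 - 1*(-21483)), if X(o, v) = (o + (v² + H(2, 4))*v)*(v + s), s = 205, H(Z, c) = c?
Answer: -185329203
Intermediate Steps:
X(o, v) = (205 + v)*(o + v*(4 + v²)) (X(o, v) = (o + (v² + 4)*v)*(v + 205) = (o + (4 + v²)*v)*(205 + v) = (o + v*(4 + v²))*(205 + v) = (205 + v)*(o + v*(4 + v²)))
X(-119, -149) - (22536 - 1*(-21483)) = ((-149)⁴ + 4*(-149)² + 205*(-119) + 205*(-149)³ + 820*(-149) - 119*(-149)) - (22536 - 1*(-21483)) = (492884401 + 4*22201 - 24395 + 205*(-3307949) - 122180 + 17731) - (22536 + 21483) = (492884401 + 88804 - 24395 - 678129545 - 122180 + 17731) - 1*44019 = -185285184 - 44019 = -185329203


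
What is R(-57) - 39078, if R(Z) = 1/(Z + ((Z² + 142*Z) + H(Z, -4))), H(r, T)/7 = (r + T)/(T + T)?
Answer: -1515796550/38789 ≈ -39078.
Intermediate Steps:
H(r, T) = 7*(T + r)/(2*T) (H(r, T) = 7*((r + T)/(T + T)) = 7*((T + r)/((2*T))) = 7*((T + r)*(1/(2*T))) = 7*((T + r)/(2*T)) = 7*(T + r)/(2*T))
R(Z) = 1/(7/2 + Z² + 1137*Z/8) (R(Z) = 1/(Z + ((Z² + 142*Z) + (7/2)*(-4 + Z)/(-4))) = 1/(Z + ((Z² + 142*Z) + (7/2)*(-¼)*(-4 + Z))) = 1/(Z + ((Z² + 142*Z) + (7/2 - 7*Z/8))) = 1/(Z + (7/2 + Z² + 1129*Z/8)) = 1/(7/2 + Z² + 1137*Z/8))
R(-57) - 39078 = 8/(28 + 8*(-57)² + 1137*(-57)) - 39078 = 8/(28 + 8*3249 - 64809) - 39078 = 8/(28 + 25992 - 64809) - 39078 = 8/(-38789) - 39078 = 8*(-1/38789) - 39078 = -8/38789 - 39078 = -1515796550/38789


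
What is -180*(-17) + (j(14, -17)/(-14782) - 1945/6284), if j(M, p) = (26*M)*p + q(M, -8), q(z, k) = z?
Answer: 142126857853/46445044 ≈ 3060.1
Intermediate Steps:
j(M, p) = M + 26*M*p (j(M, p) = (26*M)*p + M = 26*M*p + M = M + 26*M*p)
-180*(-17) + (j(14, -17)/(-14782) - 1945/6284) = -180*(-17) + ((14*(1 + 26*(-17)))/(-14782) - 1945/6284) = 3060 + ((14*(1 - 442))*(-1/14782) - 1945*1/6284) = 3060 + ((14*(-441))*(-1/14782) - 1945/6284) = 3060 + (-6174*(-1/14782) - 1945/6284) = 3060 + (3087/7391 - 1945/6284) = 3060 + 5023213/46445044 = 142126857853/46445044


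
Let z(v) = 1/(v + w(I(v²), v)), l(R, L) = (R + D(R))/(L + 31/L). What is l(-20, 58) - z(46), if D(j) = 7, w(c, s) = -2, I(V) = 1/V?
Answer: -36571/149380 ≈ -0.24482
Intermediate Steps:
l(R, L) = (7 + R)/(L + 31/L) (l(R, L) = (R + 7)/(L + 31/L) = (7 + R)/(L + 31/L))
z(v) = 1/(-2 + v) (z(v) = 1/(v - 2) = 1/(-2 + v))
l(-20, 58) - z(46) = 58*(7 - 20)/(31 + 58²) - 1/(-2 + 46) = 58*(-13)/(31 + 3364) - 1/44 = 58*(-13)/3395 - 1*1/44 = 58*(1/3395)*(-13) - 1/44 = -754/3395 - 1/44 = -36571/149380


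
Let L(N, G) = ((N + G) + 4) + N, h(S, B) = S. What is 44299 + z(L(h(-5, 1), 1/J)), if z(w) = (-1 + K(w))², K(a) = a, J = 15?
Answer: 9978091/225 ≈ 44347.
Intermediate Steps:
L(N, G) = 4 + G + 2*N (L(N, G) = ((G + N) + 4) + N = (4 + G + N) + N = 4 + G + 2*N)
z(w) = (-1 + w)²
44299 + z(L(h(-5, 1), 1/J)) = 44299 + (-1 + (4 + 1/15 + 2*(-5)))² = 44299 + (-1 + (4 + 1/15 - 10))² = 44299 + (-1 - 89/15)² = 44299 + (-104/15)² = 44299 + 10816/225 = 9978091/225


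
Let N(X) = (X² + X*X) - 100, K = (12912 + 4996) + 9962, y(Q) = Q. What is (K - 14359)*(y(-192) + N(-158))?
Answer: 670631996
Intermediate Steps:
K = 27870 (K = 17908 + 9962 = 27870)
N(X) = -100 + 2*X² (N(X) = (X² + X²) - 100 = 2*X² - 100 = -100 + 2*X²)
(K - 14359)*(y(-192) + N(-158)) = (27870 - 14359)*(-192 + (-100 + 2*(-158)²)) = 13511*(-192 + (-100 + 2*24964)) = 13511*(-192 + (-100 + 49928)) = 13511*(-192 + 49828) = 13511*49636 = 670631996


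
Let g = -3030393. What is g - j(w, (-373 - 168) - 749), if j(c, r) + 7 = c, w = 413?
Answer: -3030799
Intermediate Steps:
j(c, r) = -7 + c
g - j(w, (-373 - 168) - 749) = -3030393 - (-7 + 413) = -3030393 - 1*406 = -3030393 - 406 = -3030799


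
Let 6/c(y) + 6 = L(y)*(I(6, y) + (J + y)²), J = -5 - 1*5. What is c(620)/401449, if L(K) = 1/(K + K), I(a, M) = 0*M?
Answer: 372/7319619617 ≈ 5.0822e-8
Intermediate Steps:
I(a, M) = 0
L(K) = 1/(2*K)
J = -10 (J = -5 - 5 = -10)
c(y) = 6/(-6 + (-10 + y)²/(2*y)) (c(y) = 6/(-6 + (1/(2*y))*(0 + (-10 + y)²)) = 6/(-6 + (1/(2*y))*(-10 + y)²) = 6/(-6 + (-10 + y)²/(2*y)))
c(620)/401449 = (12*620/((-10 + 620)² - 12*620))/401449 = (12*620/(610² - 7440))*(1/401449) = (12*620/(372100 - 7440))*(1/401449) = (12*620/364660)*(1/401449) = (12*620*(1/364660))*(1/401449) = (372/18233)*(1/401449) = 372/7319619617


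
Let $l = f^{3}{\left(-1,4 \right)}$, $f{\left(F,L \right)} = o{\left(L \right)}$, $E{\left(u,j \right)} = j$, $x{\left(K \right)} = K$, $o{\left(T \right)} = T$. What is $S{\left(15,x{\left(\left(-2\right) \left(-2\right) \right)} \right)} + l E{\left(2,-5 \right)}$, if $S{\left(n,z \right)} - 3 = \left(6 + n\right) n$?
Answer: $-2$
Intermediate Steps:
$S{\left(n,z \right)} = 3 + n \left(6 + n\right)$ ($S{\left(n,z \right)} = 3 + \left(6 + n\right) n = 3 + n \left(6 + n\right)$)
$f{\left(F,L \right)} = L$
$l = 64$ ($l = 4^{3} = 64$)
$S{\left(15,x{\left(\left(-2\right) \left(-2\right) \right)} \right)} + l E{\left(2,-5 \right)} = \left(3 + 15^{2} + 6 \cdot 15\right) + 64 \left(-5\right) = \left(3 + 225 + 90\right) - 320 = 318 - 320 = -2$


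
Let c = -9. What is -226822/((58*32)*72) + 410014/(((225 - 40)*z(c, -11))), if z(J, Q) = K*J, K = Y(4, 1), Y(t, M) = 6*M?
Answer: -1584915073/37082880 ≈ -42.740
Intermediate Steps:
K = 6 (K = 6*1 = 6)
z(J, Q) = 6*J
-226822/((58*32)*72) + 410014/(((225 - 40)*z(c, -11))) = -226822/((58*32)*72) + 410014/(((225 - 40)*(6*(-9)))) = -226822/(1856*72) + 410014/((185*(-54))) = -226822/133632 + 410014/(-9990) = -226822*1/133632 + 410014*(-1/9990) = -113411/66816 - 205007/4995 = -1584915073/37082880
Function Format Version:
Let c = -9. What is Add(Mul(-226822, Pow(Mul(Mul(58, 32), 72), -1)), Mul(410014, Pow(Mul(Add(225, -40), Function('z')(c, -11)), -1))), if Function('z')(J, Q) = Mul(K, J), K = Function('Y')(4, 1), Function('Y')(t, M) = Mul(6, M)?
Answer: Rational(-1584915073, 37082880) ≈ -42.740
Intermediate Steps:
K = 6 (K = Mul(6, 1) = 6)
Function('z')(J, Q) = Mul(6, J)
Add(Mul(-226822, Pow(Mul(Mul(58, 32), 72), -1)), Mul(410014, Pow(Mul(Add(225, -40), Function('z')(c, -11)), -1))) = Add(Mul(-226822, Pow(Mul(Mul(58, 32), 72), -1)), Mul(410014, Pow(Mul(Add(225, -40), Mul(6, -9)), -1))) = Add(Mul(-226822, Pow(Mul(1856, 72), -1)), Mul(410014, Pow(Mul(185, -54), -1))) = Add(Mul(-226822, Pow(133632, -1)), Mul(410014, Pow(-9990, -1))) = Add(Mul(-226822, Rational(1, 133632)), Mul(410014, Rational(-1, 9990))) = Add(Rational(-113411, 66816), Rational(-205007, 4995)) = Rational(-1584915073, 37082880)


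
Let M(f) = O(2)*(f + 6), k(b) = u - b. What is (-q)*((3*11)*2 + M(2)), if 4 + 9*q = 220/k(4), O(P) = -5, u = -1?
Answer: 416/3 ≈ 138.67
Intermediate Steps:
k(b) = -1 - b
q = -16/3 (q = -4/9 + (220/(-1 - 1*4))/9 = -4/9 + (220/(-1 - 4))/9 = -4/9 + (220/(-5))/9 = -4/9 + (220*(-1/5))/9 = -4/9 + (1/9)*(-44) = -4/9 - 44/9 = -16/3 ≈ -5.3333)
M(f) = -30 - 5*f (M(f) = -5*(f + 6) = -5*(6 + f) = -30 - 5*f)
(-q)*((3*11)*2 + M(2)) = (-1*(-16/3))*((3*11)*2 + (-30 - 5*2)) = 16*(33*2 + (-30 - 10))/3 = 16*(66 - 40)/3 = (16/3)*26 = 416/3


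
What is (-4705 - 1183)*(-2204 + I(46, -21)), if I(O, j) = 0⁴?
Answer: 12977152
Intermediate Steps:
I(O, j) = 0
(-4705 - 1183)*(-2204 + I(46, -21)) = (-4705 - 1183)*(-2204 + 0) = -5888*(-2204) = 12977152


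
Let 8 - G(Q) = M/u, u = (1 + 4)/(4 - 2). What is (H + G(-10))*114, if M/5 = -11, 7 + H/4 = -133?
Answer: -60420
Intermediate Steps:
H = -560 (H = -28 + 4*(-133) = -28 - 532 = -560)
M = -55 (M = 5*(-11) = -55)
u = 5/2 ≈ 2.5000
G(Q) = 30 (G(Q) = 8 - (-55)/5/2 = 8 - (-55)*2/5 = 8 - 1*(-22) = 8 + 22 = 30)
(H + G(-10))*114 = (-560 + 30)*114 = -530*114 = -60420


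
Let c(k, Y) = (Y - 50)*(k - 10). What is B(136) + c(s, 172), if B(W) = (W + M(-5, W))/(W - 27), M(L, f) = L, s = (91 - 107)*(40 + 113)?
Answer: -32686353/109 ≈ -2.9988e+5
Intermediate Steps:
s = -2448 (s = -16*153 = -2448)
c(k, Y) = (-50 + Y)*(-10 + k)
B(W) = (-5 + W)/(-27 + W) (B(W) = (W - 5)/(W - 27) = (-5 + W)/(-27 + W))
B(136) + c(s, 172) = (-5 + 136)/(-27 + 136) + (500 - 50*(-2448) - 10*172 + 172*(-2448)) = 131/109 + (500 + 122400 - 1720 - 421056) = (1/109)*131 - 299876 = 131/109 - 299876 = -32686353/109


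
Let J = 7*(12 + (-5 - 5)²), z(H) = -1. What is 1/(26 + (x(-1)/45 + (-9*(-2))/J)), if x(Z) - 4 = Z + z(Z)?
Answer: 17640/459829 ≈ 0.038362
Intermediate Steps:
J = 784 (J = 7*(12 + (-10)²) = 7*(12 + 100) = 7*112 = 784)
x(Z) = 3 + Z (x(Z) = 4 + (Z - 1) = 4 + (-1 + Z) = 3 + Z)
1/(26 + (x(-1)/45 + (-9*(-2))/J)) = 1/(26 + ((3 - 1)/45 - 9*(-2)/784)) = 1/(26 + (2*(1/45) + 18*(1/784))) = 1/(26 + (2/45 + 9/392)) = 1/(26 + 1189/17640) = 1/(459829/17640) = 17640/459829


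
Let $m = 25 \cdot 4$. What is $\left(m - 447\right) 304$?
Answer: $-105488$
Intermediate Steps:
$m = 100$
$\left(m - 447\right) 304 = \left(100 - 447\right) 304 = \left(-347\right) 304 = -105488$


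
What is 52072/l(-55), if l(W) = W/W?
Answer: 52072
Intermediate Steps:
l(W) = 1
52072/l(-55) = 52072/1 = 52072*1 = 52072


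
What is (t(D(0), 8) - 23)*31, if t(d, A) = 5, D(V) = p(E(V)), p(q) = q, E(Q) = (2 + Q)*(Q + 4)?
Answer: -558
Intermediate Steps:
E(Q) = (2 + Q)*(4 + Q)
D(V) = 8 + V² + 6*V
(t(D(0), 8) - 23)*31 = (5 - 23)*31 = -18*31 = -558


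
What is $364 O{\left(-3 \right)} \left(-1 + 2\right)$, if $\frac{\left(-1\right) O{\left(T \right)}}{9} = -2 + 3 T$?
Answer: $36036$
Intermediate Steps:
$O{\left(T \right)} = 18 - 27 T$ ($O{\left(T \right)} = - 9 \left(-2 + 3 T\right) = 18 - 27 T$)
$364 O{\left(-3 \right)} \left(-1 + 2\right) = 364 \left(18 - -81\right) \left(-1 + 2\right) = 364 \left(18 + 81\right) 1 = 364 \cdot 99 \cdot 1 = 364 \cdot 99 = 36036$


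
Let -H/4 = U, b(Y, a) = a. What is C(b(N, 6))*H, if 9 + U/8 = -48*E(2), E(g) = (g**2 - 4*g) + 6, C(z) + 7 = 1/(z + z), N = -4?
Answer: -23240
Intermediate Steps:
C(z) = -7 + 1/(2*z) (C(z) = -7 + 1/(z + z) = -7 + 1/(2*z))
E(g) = 6 + g**2 - 4*g
U = -840 (U = -72 + 8*(-48*(6 + 2**2 - 4*2)) = -72 + 8*(-48*(6 + 4 - 8)) = -72 + 8*(-48*2) = -72 + 8*(-96) = -72 - 768 = -840)
H = 3360 (H = -4*(-840) = 3360)
C(b(N, 6))*H = (-7 + (1/2)/6)*3360 = (-7 + (1/2)*(1/6))*3360 = (-7 + 1/12)*3360 = -83/12*3360 = -23240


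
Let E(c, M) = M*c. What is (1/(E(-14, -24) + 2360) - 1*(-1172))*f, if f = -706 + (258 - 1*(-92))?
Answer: -281214457/674 ≈ -4.1723e+5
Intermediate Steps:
f = -356 (f = -706 + (258 + 92) = -706 + 350 = -356)
(1/(E(-14, -24) + 2360) - 1*(-1172))*f = (1/(-24*(-14) + 2360) - 1*(-1172))*(-356) = (1/(336 + 2360) + 1172)*(-356) = (1/2696 + 1172)*(-356) = (3159713/2696)*(-356) = -281214457/674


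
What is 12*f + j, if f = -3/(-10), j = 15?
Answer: 93/5 ≈ 18.600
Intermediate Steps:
f = 3/10 (f = -3*(-⅒) = 3/10 ≈ 0.30000)
12*f + j = 12*(3/10) + 15 = 18/5 + 15 = 93/5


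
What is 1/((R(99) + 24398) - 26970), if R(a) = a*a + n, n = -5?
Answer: 1/7224 ≈ 0.00013843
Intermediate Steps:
R(a) = -5 + a**2 (R(a) = a*a - 5 = a**2 - 5 = -5 + a**2)
1/((R(99) + 24398) - 26970) = 1/(((-5 + 99**2) + 24398) - 26970) = 1/(((-5 + 9801) + 24398) - 26970) = 1/((9796 + 24398) - 26970) = 1/(34194 - 26970) = 1/7224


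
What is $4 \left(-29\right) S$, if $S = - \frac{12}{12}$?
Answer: $116$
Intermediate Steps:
$S = -1$ ($S = \left(-12\right) \frac{1}{12} = -1$)
$4 \left(-29\right) S = 4 \left(-29\right) \left(-1\right) = \left(-116\right) \left(-1\right) = 116$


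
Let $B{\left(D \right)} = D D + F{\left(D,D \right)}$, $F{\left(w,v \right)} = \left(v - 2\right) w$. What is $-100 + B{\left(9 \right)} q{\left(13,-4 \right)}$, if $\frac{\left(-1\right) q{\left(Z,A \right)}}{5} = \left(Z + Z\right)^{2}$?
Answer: $-486820$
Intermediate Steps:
$F{\left(w,v \right)} = w \left(-2 + v\right)$ ($F{\left(w,v \right)} = \left(-2 + v\right) w = w \left(-2 + v\right)$)
$q{\left(Z,A \right)} = - 20 Z^{2}$ ($q{\left(Z,A \right)} = - 5 \left(Z + Z\right)^{2} = - 5 \left(2 Z\right)^{2} = - 5 \cdot 4 Z^{2} = - 20 Z^{2}$)
$B{\left(D \right)} = D^{2} + D \left(-2 + D\right)$ ($B{\left(D \right)} = D D + D \left(-2 + D\right) = D^{2} + D \left(-2 + D\right)$)
$-100 + B{\left(9 \right)} q{\left(13,-4 \right)} = -100 + 2 \cdot 9 \left(-1 + 9\right) \left(- 20 \cdot 13^{2}\right) = -100 + 2 \cdot 9 \cdot 8 \left(\left(-20\right) 169\right) = -100 + 144 \left(-3380\right) = -100 - 486720 = -486820$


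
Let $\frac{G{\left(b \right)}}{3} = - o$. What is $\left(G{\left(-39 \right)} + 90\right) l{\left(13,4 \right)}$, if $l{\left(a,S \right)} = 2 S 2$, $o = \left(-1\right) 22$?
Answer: $2496$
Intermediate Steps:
$o = -22$
$l{\left(a,S \right)} = 4 S$
$G{\left(b \right)} = 66$ ($G{\left(b \right)} = 3 \left(\left(-1\right) \left(-22\right)\right) = 3 \cdot 22 = 66$)
$\left(G{\left(-39 \right)} + 90\right) l{\left(13,4 \right)} = \left(66 + 90\right) 4 \cdot 4 = 156 \cdot 16 = 2496$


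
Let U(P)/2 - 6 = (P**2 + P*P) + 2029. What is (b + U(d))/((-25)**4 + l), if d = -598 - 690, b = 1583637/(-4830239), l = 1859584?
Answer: 66677840997/22596771871 ≈ 2.9508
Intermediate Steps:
b = -42801/130547 (b = 1583637*(-1/4830239) = -42801/130547 ≈ -0.32786)
d = -1288
U(P) = 4070 + 4*P**2 (U(P) = 12 + 2*((P**2 + P*P) + 2029) = 12 + 2*((P**2 + P**2) + 2029) = 12 + 2*(2*P**2 + 2029) = 12 + 2*(2029 + 2*P**2) = 12 + (4058 + 4*P**2) = 4070 + 4*P**2)
(b + U(d))/((-25)**4 + l) = (-42801/130547 + (4070 + 4*(-1288)**2))/((-25)**4 + 1859584) = (-42801/130547 + (4070 + 4*1658944))/(390625 + 1859584) = (-42801/130547 + (4070 + 6635776))/2250209 = (-42801/130547 + 6639846)*(1/2250209) = (866811932961/130547)*(1/2250209) = 66677840997/22596771871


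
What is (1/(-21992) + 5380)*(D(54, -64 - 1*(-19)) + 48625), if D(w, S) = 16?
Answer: 5755055202719/21992 ≈ 2.6169e+8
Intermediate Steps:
(1/(-21992) + 5380)*(D(54, -64 - 1*(-19)) + 48625) = (1/(-21992) + 5380)*(16 + 48625) = (-1/21992 + 5380)*48641 = (118316959/21992)*48641 = 5755055202719/21992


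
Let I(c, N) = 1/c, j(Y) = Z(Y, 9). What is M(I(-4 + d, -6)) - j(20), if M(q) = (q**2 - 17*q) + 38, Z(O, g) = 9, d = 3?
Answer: 47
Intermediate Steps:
j(Y) = 9
M(q) = 38 + q**2 - 17*q
M(I(-4 + d, -6)) - j(20) = (38 + (1/(-4 + 3))**2 - 17/(-4 + 3)) - 1*9 = (38 + (1/(-1))**2 - 17/(-1)) - 9 = (38 + (-1)**2 - 17*(-1)) - 9 = (38 + 1 + 17) - 9 = 56 - 9 = 47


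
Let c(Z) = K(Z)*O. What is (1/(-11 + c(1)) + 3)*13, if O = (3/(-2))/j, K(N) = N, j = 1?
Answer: 949/25 ≈ 37.960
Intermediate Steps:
O = -3/2 (O = (3/(-2))/1 = (3*(-½))*1 = -3/2*1 = -3/2 ≈ -1.5000)
c(Z) = -3*Z/2 (c(Z) = Z*(-3/2) = -3*Z/2)
(1/(-11 + c(1)) + 3)*13 = (1/(-11 - 3/2*1) + 3)*13 = (1/(-11 - 3/2) + 3)*13 = (1/(-25/2) + 3)*13 = (-2/25 + 3)*13 = (73/25)*13 = 949/25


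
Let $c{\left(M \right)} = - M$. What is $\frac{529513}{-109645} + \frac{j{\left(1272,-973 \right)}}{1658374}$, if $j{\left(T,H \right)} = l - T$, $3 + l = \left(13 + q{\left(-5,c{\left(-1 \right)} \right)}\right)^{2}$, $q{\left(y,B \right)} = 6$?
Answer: $- \frac{439115403696}{90916208615} \approx -4.8299$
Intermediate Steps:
$l = 358$ ($l = -3 + \left(13 + 6\right)^{2} = -3 + 19^{2} = -3 + 361 = 358$)
$j{\left(T,H \right)} = 358 - T$
$\frac{529513}{-109645} + \frac{j{\left(1272,-973 \right)}}{1658374} = \frac{529513}{-109645} + \frac{358 - 1272}{1658374} = 529513 \left(- \frac{1}{109645}\right) + \left(358 - 1272\right) \frac{1}{1658374} = - \frac{529513}{109645} - \frac{457}{829187} = - \frac{439115403696}{90916208615}$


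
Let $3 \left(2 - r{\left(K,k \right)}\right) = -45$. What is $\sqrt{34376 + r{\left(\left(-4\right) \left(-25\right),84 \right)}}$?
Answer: $\sqrt{34393} \approx 185.45$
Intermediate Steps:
$r{\left(K,k \right)} = 17$ ($r{\left(K,k \right)} = 2 - -15 = 2 + 15 = 17$)
$\sqrt{34376 + r{\left(\left(-4\right) \left(-25\right),84 \right)}} = \sqrt{34376 + 17} = \sqrt{34393}$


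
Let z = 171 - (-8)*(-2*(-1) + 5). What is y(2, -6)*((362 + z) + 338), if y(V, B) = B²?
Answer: 33372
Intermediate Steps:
z = 227 (z = 171 - (-8)*(2 + 5) = 171 - (-8)*7 = 171 - 1*(-56) = 171 + 56 = 227)
y(2, -6)*((362 + z) + 338) = (-6)²*((362 + 227) + 338) = 36*(589 + 338) = 36*927 = 33372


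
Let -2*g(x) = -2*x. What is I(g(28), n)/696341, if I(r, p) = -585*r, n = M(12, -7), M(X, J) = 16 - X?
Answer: -16380/696341 ≈ -0.023523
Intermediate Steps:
g(x) = x (g(x) = -(-1)*x = x)
n = 4 (n = 16 - 1*12 = 16 - 12 = 4)
I(g(28), n)/696341 = -585*28/696341 = -16380*1/696341 = -16380/696341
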